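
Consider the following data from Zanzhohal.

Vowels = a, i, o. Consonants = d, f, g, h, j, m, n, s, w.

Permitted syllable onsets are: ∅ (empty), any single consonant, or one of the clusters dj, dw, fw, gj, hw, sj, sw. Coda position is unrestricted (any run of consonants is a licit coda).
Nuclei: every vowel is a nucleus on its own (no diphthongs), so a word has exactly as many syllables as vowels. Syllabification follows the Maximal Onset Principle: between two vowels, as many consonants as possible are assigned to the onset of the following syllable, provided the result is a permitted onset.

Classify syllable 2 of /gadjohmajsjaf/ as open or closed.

closed

Nuclei (vowels): a, o, a, a → 4 syllables.
Between /a/ (V1) and /o/ (V2): /dj/ — entire cluster is a permitted onset → onset /dj/, coda ∅.
Between /o/ (V2) and /a/ (V3): cluster /hm/ — the longest permitted-onset suffix is /m/; onset = /m/, preceding coda = /h/.
Between /a/ (V3) and /a/ (V4): /jsj/; trying suffixes from longest down, /sj/ is the first permitted one, so coda /j/ | onset /sj/.
Syllabification: ga.djoh.maj.sjaf.
Syllable 2 is /djoh/ with coda /h/, so it is closed.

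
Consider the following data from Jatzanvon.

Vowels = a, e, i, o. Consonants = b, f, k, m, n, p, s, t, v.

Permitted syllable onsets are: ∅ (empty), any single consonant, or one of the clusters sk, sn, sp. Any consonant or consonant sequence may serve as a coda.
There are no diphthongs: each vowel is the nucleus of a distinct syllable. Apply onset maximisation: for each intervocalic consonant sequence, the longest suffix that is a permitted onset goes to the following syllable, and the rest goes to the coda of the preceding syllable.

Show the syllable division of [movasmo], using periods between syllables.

mo.vas.mo

The vowels are o, a, o — 3 nuclei, so 3 syllables.
σ1/σ2 boundary: /v/ → onset of the next syllable (single consonants are always licit onsets).
σ2/σ3 boundary: /sm/ splits as /s/ + /m/ (/m/ is the longest suffix that is a licit onset).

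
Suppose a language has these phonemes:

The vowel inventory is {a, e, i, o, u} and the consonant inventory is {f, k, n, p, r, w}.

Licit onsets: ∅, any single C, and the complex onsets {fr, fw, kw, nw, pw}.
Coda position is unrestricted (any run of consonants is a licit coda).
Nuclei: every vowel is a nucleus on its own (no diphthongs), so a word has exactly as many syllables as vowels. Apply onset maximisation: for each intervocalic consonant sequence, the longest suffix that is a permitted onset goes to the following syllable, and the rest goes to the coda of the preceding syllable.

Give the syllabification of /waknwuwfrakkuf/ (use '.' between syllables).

Nuclei (vowels): a, u, a, u → 4 syllables.
V1 /a/ – V2 /u/: /knw/ — longest licit onset from the right is /nw/, leaving /k/ as coda.
V2 /u/ – V3 /a/: /wfr/; trying suffixes from longest down, /fr/ is the first permitted one, so coda /w/ | onset /fr/.
V3 /a/ – V4 /u/: /kk/ splits as /k/ + /k/ (/k/ is the longest suffix that is a licit onset).

wak.nwuw.frak.kuf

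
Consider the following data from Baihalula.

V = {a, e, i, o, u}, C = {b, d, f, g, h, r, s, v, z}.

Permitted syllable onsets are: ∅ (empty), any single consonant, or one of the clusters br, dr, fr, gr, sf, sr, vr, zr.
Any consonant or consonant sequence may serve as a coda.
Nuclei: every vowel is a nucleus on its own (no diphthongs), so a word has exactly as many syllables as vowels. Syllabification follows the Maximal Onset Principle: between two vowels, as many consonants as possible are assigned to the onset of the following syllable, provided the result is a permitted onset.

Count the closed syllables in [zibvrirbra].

2

The vowels are i, i, a — 3 nuclei, so 3 syllables.
V1 /i/ – V2 /i/: /bvr/ splits as /b/ + /vr/ (/vr/ is the longest suffix that is a licit onset).
V2 /i/ – V3 /a/: /rbr/; trying suffixes from longest down, /br/ is the first permitted one, so coda /r/ | onset /br/.
So the parse is zib.vrir.bra.
Classifying each syllable: /zib/ (closed), /vrir/ (closed), /bra/ (open).
Closed syllables: 2.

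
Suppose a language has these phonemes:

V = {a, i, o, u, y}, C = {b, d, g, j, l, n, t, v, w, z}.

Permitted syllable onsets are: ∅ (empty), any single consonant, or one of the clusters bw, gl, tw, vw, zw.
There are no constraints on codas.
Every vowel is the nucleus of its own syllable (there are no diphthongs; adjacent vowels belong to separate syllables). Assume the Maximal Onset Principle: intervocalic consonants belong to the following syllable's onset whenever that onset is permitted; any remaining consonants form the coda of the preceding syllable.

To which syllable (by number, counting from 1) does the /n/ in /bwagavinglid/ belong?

Vowels present: a, a, i, i; each is a nucleus, giving 4 syllables.
Between /a/ (V1) and /a/ (V2): just /g/ — single C goes to the following onset.
Between /a/ (V2) and /i/ (V3): just /v/ — single C goes to the following onset.
Between /i/ (V3) and /i/ (V4): /ngl/ — longest licit onset from the right is /gl/, leaving /n/ as coda.
Syllabification: bwa.ga.vin.glid.
The /n/ is in the coda of syllable 3 (/vin/).

3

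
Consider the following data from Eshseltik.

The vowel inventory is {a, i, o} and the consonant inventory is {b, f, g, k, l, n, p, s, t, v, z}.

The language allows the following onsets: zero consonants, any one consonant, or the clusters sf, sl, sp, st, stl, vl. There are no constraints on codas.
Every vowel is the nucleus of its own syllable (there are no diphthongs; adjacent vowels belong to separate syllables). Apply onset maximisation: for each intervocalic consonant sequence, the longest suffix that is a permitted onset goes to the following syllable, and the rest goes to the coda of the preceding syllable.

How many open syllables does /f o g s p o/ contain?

Nuclei (vowels): o, o → 2 syllables.
σ1/σ2 boundary: /gsp/; trying suffixes from longest down, /sp/ is the first permitted one, so coda /g/ | onset /sp/.
Putting it together: fog.spo.
Classifying each syllable: /fog/ (closed), /spo/ (open).
Open syllables: 1.

1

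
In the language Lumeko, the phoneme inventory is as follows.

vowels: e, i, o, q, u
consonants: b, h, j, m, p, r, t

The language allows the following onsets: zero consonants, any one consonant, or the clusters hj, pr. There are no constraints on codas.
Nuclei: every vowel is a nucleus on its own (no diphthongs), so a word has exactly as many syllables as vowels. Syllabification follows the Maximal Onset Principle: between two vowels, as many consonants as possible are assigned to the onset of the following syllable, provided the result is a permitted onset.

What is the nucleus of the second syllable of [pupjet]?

The vowels are u, e — 2 nuclei, so 2 syllables.
The second nucleus (vowel 2 from the left) is /e/.

e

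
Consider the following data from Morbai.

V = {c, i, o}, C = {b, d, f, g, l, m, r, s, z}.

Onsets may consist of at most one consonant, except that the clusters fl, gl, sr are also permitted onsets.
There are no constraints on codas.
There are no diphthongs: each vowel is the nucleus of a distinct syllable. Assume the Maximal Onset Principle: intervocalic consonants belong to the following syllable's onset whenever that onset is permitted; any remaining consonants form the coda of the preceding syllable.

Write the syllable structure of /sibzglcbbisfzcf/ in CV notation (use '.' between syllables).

CVCC.CCVC.CVCC.CVC

Vowels present: i, c, i, c; each is a nucleus, giving 4 syllables.
V1 /i/ – V2 /c/: /bzgl/; trying suffixes from longest down, /gl/ is the first permitted one, so coda /bz/ | onset /gl/.
V2 /c/ – V3 /i/: cluster /bb/ — the longest permitted-onset suffix is /b/; onset = /b/, preceding coda = /b/.
V3 /i/ – V4 /c/: /sfz/ — longest licit onset from the right is /z/, leaving /sf/ as coda.
So the parse is sibz.glcb.bisf.zcf.
Mapping each syllable to C/V: /sibz/ → CVCC, /glcb/ → CCVC, /bisf/ → CVCC, /zcf/ → CVC.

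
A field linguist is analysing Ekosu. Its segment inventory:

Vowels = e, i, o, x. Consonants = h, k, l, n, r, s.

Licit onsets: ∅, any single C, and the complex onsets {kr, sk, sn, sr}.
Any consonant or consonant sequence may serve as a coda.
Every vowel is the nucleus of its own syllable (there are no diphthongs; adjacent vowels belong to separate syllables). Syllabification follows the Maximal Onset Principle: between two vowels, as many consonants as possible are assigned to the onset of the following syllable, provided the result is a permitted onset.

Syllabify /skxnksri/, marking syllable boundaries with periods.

Vowels present: x, i; each is a nucleus, giving 2 syllables.
V1 /x/ – V2 /i/: /nksr/ — longest licit onset from the right is /sr/, leaving /nk/ as coda.

skxnk.sri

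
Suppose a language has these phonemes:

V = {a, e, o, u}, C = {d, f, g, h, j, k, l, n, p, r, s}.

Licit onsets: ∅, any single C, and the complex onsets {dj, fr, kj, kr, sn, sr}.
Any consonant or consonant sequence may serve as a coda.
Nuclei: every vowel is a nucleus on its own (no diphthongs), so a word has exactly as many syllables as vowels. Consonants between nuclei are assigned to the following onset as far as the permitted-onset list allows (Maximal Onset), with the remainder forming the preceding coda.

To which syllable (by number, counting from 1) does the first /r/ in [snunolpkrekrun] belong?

Vowels present: u, o, e, u; each is a nucleus, giving 4 syllables.
/u…o/ gap (V1→V2): /n/ is a single consonant, so it becomes the next onset.
/o…e/ gap (V2→V3): cluster /lpkr/ — the longest permitted-onset suffix is /kr/; onset = /kr/, preceding coda = /lp/.
/e…u/ gap (V3→V4): /kr/ — entire cluster is a permitted onset → onset /kr/, coda ∅.
Syllabification: snu.nolp.kre.krun.
The first /r/ is in the onset of syllable 3 (/kre/).

3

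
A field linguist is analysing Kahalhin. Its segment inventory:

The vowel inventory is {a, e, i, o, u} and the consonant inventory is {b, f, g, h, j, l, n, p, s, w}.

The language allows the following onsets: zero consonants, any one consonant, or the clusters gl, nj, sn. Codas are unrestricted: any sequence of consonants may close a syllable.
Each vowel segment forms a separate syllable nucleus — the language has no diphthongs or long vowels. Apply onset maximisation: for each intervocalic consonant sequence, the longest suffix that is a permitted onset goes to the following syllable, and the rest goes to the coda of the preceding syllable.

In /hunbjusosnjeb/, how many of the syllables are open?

Vowels present: u, u, o, e; each is a nucleus, giving 4 syllables.
/u…u/ gap (V1→V2): cluster /nbj/ — the longest permitted-onset suffix is /j/; onset = /j/, preceding coda = /nb/.
/u…o/ gap (V2→V3): /s/ is a single consonant, so it becomes the next onset.
/o…e/ gap (V3→V4): cluster /snj/ — the longest permitted-onset suffix is /nj/; onset = /nj/, preceding coda = /s/.
Syllabification: hunb.ju.sos.njeb.
Classifying each syllable: /hunb/ (closed), /ju/ (open), /sos/ (closed), /njeb/ (closed).
Open syllables: 1.

1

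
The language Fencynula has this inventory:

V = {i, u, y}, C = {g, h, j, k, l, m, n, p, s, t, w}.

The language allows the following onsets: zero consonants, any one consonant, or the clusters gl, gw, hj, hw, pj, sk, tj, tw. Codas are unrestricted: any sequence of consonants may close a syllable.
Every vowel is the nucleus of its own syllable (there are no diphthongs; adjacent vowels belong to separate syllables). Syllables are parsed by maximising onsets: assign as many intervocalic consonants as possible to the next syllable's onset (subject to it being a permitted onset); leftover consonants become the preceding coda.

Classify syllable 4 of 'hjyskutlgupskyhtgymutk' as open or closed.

closed

Vowels present: y, u, u, y, y, u; each is a nucleus, giving 6 syllables.
Between /y/ (V1) and /u/ (V2): cluster /sk/ — /sk/ is itself a permitted onset, so the whole cluster goes right; preceding coda = ∅.
Between /u/ (V2) and /u/ (V3): /tlg/ — longest licit onset from the right is /g/, leaving /tl/ as coda.
Between /u/ (V3) and /y/ (V4): /psk/ splits as /p/ + /sk/ (/sk/ is the longest suffix that is a licit onset).
Between /y/ (V4) and /y/ (V5): /htg/; trying suffixes from longest down, /g/ is the first permitted one, so coda /ht/ | onset /g/.
Between /y/ (V5) and /u/ (V6): just /m/ — single C goes to the following onset.
So the parse is hjy.skutl.gup.skyht.gy.mutk.
Syllable 4 is /skyht/ with coda /ht/, so it is closed.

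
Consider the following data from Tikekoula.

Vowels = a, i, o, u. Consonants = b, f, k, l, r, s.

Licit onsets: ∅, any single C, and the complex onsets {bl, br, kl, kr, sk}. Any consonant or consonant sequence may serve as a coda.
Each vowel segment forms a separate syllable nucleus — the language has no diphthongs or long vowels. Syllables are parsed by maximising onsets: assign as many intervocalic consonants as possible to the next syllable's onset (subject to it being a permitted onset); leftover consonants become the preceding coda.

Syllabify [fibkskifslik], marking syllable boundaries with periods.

The vowels are i, i, i — 3 nuclei, so 3 syllables.
V1 /i/ – V2 /i/: cluster /bksk/ — the longest permitted-onset suffix is /sk/; onset = /sk/, preceding coda = /bk/.
V2 /i/ – V3 /i/: /fsl/; trying suffixes from longest down, /l/ is the first permitted one, so coda /fs/ | onset /l/.

fibk.skifs.lik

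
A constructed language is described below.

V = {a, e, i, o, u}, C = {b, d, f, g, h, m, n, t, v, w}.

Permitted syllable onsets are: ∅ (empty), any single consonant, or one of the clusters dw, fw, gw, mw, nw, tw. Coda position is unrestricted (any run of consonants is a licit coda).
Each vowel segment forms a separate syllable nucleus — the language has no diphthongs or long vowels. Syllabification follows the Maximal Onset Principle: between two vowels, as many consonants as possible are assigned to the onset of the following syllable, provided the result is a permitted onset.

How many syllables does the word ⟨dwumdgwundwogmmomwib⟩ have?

5

The vowels are u, u, o, o, i — 5 nuclei, so 5 syllables.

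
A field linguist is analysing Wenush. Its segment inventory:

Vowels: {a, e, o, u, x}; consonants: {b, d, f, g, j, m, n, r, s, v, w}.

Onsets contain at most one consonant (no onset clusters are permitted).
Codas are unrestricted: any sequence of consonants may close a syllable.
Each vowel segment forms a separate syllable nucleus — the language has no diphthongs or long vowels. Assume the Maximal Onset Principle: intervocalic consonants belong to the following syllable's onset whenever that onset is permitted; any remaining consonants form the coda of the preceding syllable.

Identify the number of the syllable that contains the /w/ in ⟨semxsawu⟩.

Nuclei (vowels): e, x, a, u → 4 syllables.
/e…x/ gap (V1→V2): just /m/ — single C goes to the following onset.
/x…a/ gap (V2→V3): /s/ is a single consonant, so it becomes the next onset.
/a…u/ gap (V3→V4): /w/ → onset of the next syllable (single consonants are always licit onsets).
Putting it together: se.mx.sa.wu.
The /w/ is in the onset of syllable 4 (/wu/).

4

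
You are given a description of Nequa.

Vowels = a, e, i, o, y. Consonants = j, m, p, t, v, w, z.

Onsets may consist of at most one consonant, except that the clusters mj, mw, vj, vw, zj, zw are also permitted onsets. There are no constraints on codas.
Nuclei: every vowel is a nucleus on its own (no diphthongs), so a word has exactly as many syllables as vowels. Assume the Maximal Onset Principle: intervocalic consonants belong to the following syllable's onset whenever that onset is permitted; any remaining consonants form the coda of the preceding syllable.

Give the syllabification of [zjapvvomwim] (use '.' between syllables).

zjapv.vo.mwim

Vowels present: a, o, i; each is a nucleus, giving 3 syllables.
/a…o/ gap (V1→V2): /pvv/; trying suffixes from longest down, /v/ is the first permitted one, so coda /pv/ | onset /v/.
/o…i/ gap (V2→V3): /mw/ is a licit onset in full, so it all attaches to the next syllable.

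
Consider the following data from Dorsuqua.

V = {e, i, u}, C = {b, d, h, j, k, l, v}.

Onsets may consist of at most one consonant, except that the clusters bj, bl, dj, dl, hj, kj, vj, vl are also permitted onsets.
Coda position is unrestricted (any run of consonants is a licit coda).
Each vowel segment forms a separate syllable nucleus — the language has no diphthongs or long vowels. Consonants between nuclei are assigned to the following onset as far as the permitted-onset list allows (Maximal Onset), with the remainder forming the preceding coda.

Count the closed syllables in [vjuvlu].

0

Nuclei (vowels): u, u → 2 syllables.
Between /u/ (V1) and /u/ (V2): cluster /vl/ — /vl/ is itself a permitted onset, so the whole cluster goes right; preceding coda = ∅.
Putting it together: vju.vlu.
Classifying each syllable: /vju/ (open), /vlu/ (open).
Closed syllables: 0.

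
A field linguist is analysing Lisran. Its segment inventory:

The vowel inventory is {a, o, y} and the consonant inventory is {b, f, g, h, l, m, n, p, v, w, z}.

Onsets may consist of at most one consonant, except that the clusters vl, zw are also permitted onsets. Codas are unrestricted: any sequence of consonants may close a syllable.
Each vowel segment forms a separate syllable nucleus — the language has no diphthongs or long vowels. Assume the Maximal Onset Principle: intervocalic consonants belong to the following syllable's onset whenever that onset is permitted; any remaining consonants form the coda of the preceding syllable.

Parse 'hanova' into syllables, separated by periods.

ha.no.va

Nuclei (vowels): a, o, a → 3 syllables.
/a…o/ gap (V1→V2): /n/ → onset of the next syllable (single consonants are always licit onsets).
/o…a/ gap (V2→V3): /v/ is a single consonant, so it becomes the next onset.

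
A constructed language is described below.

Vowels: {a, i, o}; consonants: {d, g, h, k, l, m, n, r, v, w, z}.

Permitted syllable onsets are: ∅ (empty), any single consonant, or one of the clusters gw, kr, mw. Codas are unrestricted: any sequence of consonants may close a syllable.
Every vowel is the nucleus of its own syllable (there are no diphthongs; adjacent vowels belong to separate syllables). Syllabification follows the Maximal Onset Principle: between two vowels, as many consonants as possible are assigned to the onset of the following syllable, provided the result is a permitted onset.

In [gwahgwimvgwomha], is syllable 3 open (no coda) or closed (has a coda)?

closed

Vowels present: a, i, o, a; each is a nucleus, giving 4 syllables.
/a…i/ gap (V1→V2): cluster /hgw/ — the longest permitted-onset suffix is /gw/; onset = /gw/, preceding coda = /h/.
/i…o/ gap (V2→V3): /mvgw/ — longest licit onset from the right is /gw/, leaving /mv/ as coda.
/o…a/ gap (V3→V4): /mh/ — longest licit onset from the right is /h/, leaving /m/ as coda.
So the parse is gwah.gwimv.gwom.ha.
Syllable 3 is /gwom/ with coda /m/, so it is closed.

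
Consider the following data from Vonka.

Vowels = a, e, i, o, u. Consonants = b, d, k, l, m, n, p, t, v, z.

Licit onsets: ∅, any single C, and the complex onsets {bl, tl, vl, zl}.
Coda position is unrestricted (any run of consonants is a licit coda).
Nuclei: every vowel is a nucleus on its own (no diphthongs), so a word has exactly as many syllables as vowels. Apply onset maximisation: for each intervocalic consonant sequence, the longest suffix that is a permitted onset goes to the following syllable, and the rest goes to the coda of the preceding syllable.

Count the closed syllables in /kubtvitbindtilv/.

Vowels present: u, i, i, i; each is a nucleus, giving 4 syllables.
Between /u/ (V1) and /i/ (V2): /btv/ splits as /bt/ + /v/ (/v/ is the longest suffix that is a licit onset).
Between /i/ (V2) and /i/ (V3): cluster /tb/ — the longest permitted-onset suffix is /b/; onset = /b/, preceding coda = /t/.
Between /i/ (V3) and /i/ (V4): /ndt/ splits as /nd/ + /t/ (/t/ is the longest suffix that is a licit onset).
Putting it together: kubt.vit.bind.tilv.
Classifying each syllable: /kubt/ (closed), /vit/ (closed), /bind/ (closed), /tilv/ (closed).
Closed syllables: 4.

4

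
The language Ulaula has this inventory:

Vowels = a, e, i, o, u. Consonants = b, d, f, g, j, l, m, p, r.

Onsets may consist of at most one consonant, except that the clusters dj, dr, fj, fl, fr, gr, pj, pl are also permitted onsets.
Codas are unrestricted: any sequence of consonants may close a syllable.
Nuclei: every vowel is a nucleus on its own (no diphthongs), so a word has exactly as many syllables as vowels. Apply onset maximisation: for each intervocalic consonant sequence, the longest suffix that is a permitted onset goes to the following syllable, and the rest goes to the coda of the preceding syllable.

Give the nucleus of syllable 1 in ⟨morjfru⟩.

Nuclei (vowels): o, u → 2 syllables.
The first nucleus (vowel 1 from the left) is /o/.

o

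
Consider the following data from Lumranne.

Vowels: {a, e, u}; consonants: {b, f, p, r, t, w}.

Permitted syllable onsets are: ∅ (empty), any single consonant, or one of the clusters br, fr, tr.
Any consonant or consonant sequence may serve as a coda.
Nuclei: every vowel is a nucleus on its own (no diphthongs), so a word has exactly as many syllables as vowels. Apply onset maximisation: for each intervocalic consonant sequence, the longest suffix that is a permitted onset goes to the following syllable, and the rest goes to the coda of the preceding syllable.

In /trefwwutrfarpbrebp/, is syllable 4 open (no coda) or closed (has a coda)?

The vowels are e, u, a, e — 4 nuclei, so 4 syllables.
V1 /e/ – V2 /u/: cluster /fww/ — the longest permitted-onset suffix is /w/; onset = /w/, preceding coda = /fw/.
V2 /u/ – V3 /a/: /trf/ — longest licit onset from the right is /f/, leaving /tr/ as coda.
V3 /a/ – V4 /e/: /rpbr/ — longest licit onset from the right is /br/, leaving /rp/ as coda.
So the parse is trefw.wutr.farp.brebp.
Syllable 4 is /brebp/ with coda /bp/, so it is closed.

closed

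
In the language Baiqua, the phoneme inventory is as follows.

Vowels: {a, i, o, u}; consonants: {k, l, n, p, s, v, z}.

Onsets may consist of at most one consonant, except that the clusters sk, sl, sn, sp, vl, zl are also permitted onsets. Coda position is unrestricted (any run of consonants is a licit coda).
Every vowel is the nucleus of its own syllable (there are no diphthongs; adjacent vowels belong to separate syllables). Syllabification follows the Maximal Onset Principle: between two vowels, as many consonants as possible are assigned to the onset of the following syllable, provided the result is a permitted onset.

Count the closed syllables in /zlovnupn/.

2

The vowels are o, u — 2 nuclei, so 2 syllables.
V1 /o/ – V2 /u/: /vn/ splits as /v/ + /n/ (/n/ is the longest suffix that is a licit onset).
Result: zlov.nupn.
Classifying each syllable: /zlov/ (closed), /nupn/ (closed).
Closed syllables: 2.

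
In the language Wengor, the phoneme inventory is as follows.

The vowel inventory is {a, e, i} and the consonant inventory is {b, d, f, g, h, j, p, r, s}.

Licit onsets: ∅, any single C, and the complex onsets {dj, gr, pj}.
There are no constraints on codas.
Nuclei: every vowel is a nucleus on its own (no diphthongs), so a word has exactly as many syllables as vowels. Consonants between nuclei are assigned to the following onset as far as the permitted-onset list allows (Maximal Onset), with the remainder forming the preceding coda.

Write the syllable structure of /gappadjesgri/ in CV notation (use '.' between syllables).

CVC.CV.CCVC.CCV

The vowels are a, a, e, i — 4 nuclei, so 4 syllables.
/a…a/ gap (V1→V2): /pp/; trying suffixes from longest down, /p/ is the first permitted one, so coda /p/ | onset /p/.
/a…e/ gap (V2→V3): cluster /dj/ — /dj/ is itself a permitted onset, so the whole cluster goes right; preceding coda = ∅.
/e…i/ gap (V3→V4): /sgr/; trying suffixes from longest down, /gr/ is the first permitted one, so coda /s/ | onset /gr/.
Syllabification: gap.pa.djes.gri.
Mapping each syllable to C/V: /gap/ → CVC, /pa/ → CV, /djes/ → CCVC, /gri/ → CCV.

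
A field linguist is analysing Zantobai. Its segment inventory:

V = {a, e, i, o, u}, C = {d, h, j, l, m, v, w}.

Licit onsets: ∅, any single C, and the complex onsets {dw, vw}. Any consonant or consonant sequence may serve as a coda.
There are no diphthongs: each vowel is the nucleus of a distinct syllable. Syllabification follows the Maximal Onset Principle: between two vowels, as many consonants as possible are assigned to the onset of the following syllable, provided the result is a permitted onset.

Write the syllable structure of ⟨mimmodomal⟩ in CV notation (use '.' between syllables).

CVC.CV.CV.CVC

Vowels present: i, o, o, a; each is a nucleus, giving 4 syllables.
/i…o/ gap (V1→V2): /mm/ — longest licit onset from the right is /m/, leaving /m/ as coda.
/o…o/ gap (V2→V3): just /d/ — single C goes to the following onset.
/o…a/ gap (V3→V4): /m/ → onset of the next syllable (single consonants are always licit onsets).
So the parse is mim.mo.do.mal.
Mapping each syllable to C/V: /mim/ → CVC, /mo/ → CV, /do/ → CV, /mal/ → CVC.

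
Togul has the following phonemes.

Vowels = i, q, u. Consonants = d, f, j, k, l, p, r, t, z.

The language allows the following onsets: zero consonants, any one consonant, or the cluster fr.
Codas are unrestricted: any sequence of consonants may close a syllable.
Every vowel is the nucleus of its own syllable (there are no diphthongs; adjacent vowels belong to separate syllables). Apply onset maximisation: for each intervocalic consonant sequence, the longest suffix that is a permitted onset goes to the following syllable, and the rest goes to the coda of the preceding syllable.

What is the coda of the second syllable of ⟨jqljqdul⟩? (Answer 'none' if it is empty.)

none

Vowels present: q, q, u; each is a nucleus, giving 3 syllables.
Between /q/ (V1) and /q/ (V2): cluster /lj/ — the longest permitted-onset suffix is /j/; onset = /j/, preceding coda = /l/.
Between /q/ (V2) and /u/ (V3): just /d/ — single C goes to the following onset.
Putting it together: jql.jq.dul.
Syllable 2 is /jq/: onset /j/, nucleus /q/, coda ∅.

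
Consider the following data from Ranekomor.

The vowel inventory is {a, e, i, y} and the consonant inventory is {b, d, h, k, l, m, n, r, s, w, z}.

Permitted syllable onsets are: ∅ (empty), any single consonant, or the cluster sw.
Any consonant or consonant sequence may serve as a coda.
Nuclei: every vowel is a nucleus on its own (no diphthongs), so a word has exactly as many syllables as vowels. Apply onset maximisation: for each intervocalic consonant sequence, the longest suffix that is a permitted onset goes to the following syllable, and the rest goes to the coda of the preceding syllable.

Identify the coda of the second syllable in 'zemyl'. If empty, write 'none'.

The vowels are e, y — 2 nuclei, so 2 syllables.
V1 /e/ – V2 /y/: /m/ is a single consonant, so it becomes the next onset.
So the parse is ze.myl.
Syllable 2 is /myl/: onset /m/, nucleus /y/, coda /l/.

l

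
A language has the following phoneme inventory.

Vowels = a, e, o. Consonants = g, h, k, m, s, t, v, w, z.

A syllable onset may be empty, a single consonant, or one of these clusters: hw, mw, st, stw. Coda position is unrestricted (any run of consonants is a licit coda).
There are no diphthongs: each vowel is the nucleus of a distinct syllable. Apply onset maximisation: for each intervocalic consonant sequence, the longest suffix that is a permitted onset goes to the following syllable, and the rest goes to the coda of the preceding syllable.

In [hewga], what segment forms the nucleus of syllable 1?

e

The vowels are e, a — 2 nuclei, so 2 syllables.
The first nucleus (vowel 1 from the left) is /e/.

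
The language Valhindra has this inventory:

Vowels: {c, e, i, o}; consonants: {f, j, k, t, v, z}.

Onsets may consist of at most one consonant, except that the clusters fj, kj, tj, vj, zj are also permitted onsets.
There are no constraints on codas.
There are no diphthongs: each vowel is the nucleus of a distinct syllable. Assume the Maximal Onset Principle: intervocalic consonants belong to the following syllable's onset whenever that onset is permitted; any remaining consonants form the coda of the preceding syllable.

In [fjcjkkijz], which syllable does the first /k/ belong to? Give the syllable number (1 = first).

1

Vowels present: c, i; each is a nucleus, giving 2 syllables.
/c…i/ gap (V1→V2): cluster /jkk/ — the longest permitted-onset suffix is /k/; onset = /k/, preceding coda = /jk/.
Putting it together: fjcjk.kijz.
The first /k/ is in the coda of syllable 1 (/fjcjk/).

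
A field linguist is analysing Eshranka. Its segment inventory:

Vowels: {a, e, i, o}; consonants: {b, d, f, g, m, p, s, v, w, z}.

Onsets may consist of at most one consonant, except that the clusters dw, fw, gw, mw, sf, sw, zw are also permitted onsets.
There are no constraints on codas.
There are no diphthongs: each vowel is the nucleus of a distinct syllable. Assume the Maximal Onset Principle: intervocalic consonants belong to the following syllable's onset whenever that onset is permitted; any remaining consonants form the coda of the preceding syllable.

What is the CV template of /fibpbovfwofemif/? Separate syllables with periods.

CVCC.CVC.CCV.CV.CVC

The vowels are i, o, o, e, i — 5 nuclei, so 5 syllables.
σ1/σ2 boundary: cluster /bpb/ — the longest permitted-onset suffix is /b/; onset = /b/, preceding coda = /bp/.
σ2/σ3 boundary: /vfw/ — longest licit onset from the right is /fw/, leaving /v/ as coda.
σ3/σ4 boundary: just /f/ — single C goes to the following onset.
σ4/σ5 boundary: /m/ is a single consonant, so it becomes the next onset.
Putting it together: fibp.bov.fwo.fe.mif.
Mapping each syllable to C/V: /fibp/ → CVCC, /bov/ → CVC, /fwo/ → CCV, /fe/ → CV, /mif/ → CVC.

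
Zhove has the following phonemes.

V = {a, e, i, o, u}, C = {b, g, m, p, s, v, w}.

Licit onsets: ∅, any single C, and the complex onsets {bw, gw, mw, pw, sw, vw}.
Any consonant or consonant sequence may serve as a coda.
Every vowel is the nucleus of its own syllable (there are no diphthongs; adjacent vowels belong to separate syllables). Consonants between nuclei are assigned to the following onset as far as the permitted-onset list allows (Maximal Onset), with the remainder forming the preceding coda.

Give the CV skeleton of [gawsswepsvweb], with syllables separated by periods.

Vowels present: a, e, e; each is a nucleus, giving 3 syllables.
V1 /a/ – V2 /e/: /wssw/ splits as /ws/ + /sw/ (/sw/ is the longest suffix that is a licit onset).
V2 /e/ – V3 /e/: /psvw/ splits as /ps/ + /vw/ (/vw/ is the longest suffix that is a licit onset).
Result: gaws.sweps.vweb.
Mapping each syllable to C/V: /gaws/ → CVCC, /sweps/ → CCVCC, /vweb/ → CCVC.

CVCC.CCVCC.CCVC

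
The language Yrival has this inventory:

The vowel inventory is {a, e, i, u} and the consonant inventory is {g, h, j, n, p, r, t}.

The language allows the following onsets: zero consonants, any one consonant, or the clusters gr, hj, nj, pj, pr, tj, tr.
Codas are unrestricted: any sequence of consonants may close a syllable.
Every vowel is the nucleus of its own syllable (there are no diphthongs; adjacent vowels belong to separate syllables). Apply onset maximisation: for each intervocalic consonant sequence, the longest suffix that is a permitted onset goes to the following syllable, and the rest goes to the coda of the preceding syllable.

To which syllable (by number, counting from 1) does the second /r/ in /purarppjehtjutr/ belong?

2

Nuclei (vowels): u, a, e, u → 4 syllables.
/u…a/ gap (V1→V2): /r/ → onset of the next syllable (single consonants are always licit onsets).
/a…e/ gap (V2→V3): /rppj/ splits as /rp/ + /pj/ (/pj/ is the longest suffix that is a licit onset).
/e…u/ gap (V3→V4): /htj/ splits as /h/ + /tj/ (/tj/ is the longest suffix that is a licit onset).
Putting it together: pu.rarp.pjeh.tjutr.
The second /r/ is in the coda of syllable 2 (/rarp/).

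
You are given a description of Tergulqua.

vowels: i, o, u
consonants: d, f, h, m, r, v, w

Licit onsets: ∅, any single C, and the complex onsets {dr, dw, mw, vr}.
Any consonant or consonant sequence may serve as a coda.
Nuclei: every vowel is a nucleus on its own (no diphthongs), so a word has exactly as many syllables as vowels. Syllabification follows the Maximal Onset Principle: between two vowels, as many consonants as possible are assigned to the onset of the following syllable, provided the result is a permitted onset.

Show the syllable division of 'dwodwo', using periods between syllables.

Vowels present: o, o; each is a nucleus, giving 2 syllables.
σ1/σ2 boundary: /dw/ — entire cluster is a permitted onset → onset /dw/, coda ∅.

dwo.dwo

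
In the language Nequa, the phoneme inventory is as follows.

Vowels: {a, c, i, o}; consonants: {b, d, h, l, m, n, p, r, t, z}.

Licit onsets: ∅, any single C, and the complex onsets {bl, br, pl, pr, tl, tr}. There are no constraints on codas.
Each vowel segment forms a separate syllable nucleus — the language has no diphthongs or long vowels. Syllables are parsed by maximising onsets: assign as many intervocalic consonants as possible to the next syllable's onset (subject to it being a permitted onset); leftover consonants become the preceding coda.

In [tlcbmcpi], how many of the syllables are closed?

1

Vowels present: c, c, i; each is a nucleus, giving 3 syllables.
V1 /c/ – V2 /c/: cluster /bm/ — the longest permitted-onset suffix is /m/; onset = /m/, preceding coda = /b/.
V2 /c/ – V3 /i/: /p/ → onset of the next syllable (single consonants are always licit onsets).
Putting it together: tlcb.mc.pi.
Classifying each syllable: /tlcb/ (closed), /mc/ (open), /pi/ (open).
Closed syllables: 1.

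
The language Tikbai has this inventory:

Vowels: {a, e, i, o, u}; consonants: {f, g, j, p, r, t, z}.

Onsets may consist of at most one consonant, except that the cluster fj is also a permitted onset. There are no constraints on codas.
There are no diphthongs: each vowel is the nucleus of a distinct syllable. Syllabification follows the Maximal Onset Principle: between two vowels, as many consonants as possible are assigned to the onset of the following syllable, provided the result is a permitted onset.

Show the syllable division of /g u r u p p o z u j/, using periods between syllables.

gu.rup.po.zuj

The vowels are u, u, o, u — 4 nuclei, so 4 syllables.
V1 /u/ – V2 /u/: /r/ → onset of the next syllable (single consonants are always licit onsets).
V2 /u/ – V3 /o/: cluster /pp/ — the longest permitted-onset suffix is /p/; onset = /p/, preceding coda = /p/.
V3 /o/ – V4 /u/: just /z/ — single C goes to the following onset.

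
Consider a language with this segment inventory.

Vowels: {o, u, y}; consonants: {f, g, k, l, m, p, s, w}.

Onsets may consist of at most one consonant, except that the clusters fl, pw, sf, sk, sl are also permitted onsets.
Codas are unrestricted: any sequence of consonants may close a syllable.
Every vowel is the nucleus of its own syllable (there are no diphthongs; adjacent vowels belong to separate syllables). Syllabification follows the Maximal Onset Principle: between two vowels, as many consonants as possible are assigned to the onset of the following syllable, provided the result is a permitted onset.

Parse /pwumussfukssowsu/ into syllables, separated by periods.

The vowels are u, u, u, o, u — 5 nuclei, so 5 syllables.
V1 /u/ – V2 /u/: /m/ is a single consonant, so it becomes the next onset.
V2 /u/ – V3 /u/: /ssf/ — longest licit onset from the right is /sf/, leaving /s/ as coda.
V3 /u/ – V4 /o/: /kss/ splits as /ks/ + /s/ (/s/ is the longest suffix that is a licit onset).
V4 /o/ – V5 /u/: /ws/; trying suffixes from longest down, /s/ is the first permitted one, so coda /w/ | onset /s/.

pwu.mus.sfuks.sow.su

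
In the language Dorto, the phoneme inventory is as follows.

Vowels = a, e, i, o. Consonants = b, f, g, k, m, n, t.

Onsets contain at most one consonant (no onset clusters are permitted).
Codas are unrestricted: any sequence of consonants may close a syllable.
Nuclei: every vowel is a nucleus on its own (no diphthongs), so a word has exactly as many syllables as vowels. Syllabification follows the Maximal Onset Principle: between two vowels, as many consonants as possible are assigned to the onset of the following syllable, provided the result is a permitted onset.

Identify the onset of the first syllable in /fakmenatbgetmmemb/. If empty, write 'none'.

The vowels are a, e, a, e, e — 5 nuclei, so 5 syllables.
Between /a/ (V1) and /e/ (V2): cluster /km/ — the longest permitted-onset suffix is /m/; onset = /m/, preceding coda = /k/.
Between /e/ (V2) and /a/ (V3): just /n/ — single C goes to the following onset.
Between /a/ (V3) and /e/ (V4): /tbg/; trying suffixes from longest down, /g/ is the first permitted one, so coda /tb/ | onset /g/.
Between /e/ (V4) and /e/ (V5): cluster /tmm/ — the longest permitted-onset suffix is /m/; onset = /m/, preceding coda = /tm/.
So the parse is fak.me.natb.getm.memb.
Syllable 1 is /fak/: onset /f/, nucleus /a/, coda /k/.

f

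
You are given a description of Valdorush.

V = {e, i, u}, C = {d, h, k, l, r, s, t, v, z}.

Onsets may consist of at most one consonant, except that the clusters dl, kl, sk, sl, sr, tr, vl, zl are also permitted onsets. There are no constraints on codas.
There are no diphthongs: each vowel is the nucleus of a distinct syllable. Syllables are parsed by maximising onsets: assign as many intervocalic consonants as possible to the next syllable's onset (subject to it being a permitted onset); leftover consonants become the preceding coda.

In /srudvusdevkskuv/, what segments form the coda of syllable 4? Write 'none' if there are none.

v

The vowels are u, u, e, u — 4 nuclei, so 4 syllables.
σ1/σ2 boundary: cluster /dv/ — the longest permitted-onset suffix is /v/; onset = /v/, preceding coda = /d/.
σ2/σ3 boundary: cluster /sd/ — the longest permitted-onset suffix is /d/; onset = /d/, preceding coda = /s/.
σ3/σ4 boundary: /vksk/ splits as /vk/ + /sk/ (/sk/ is the longest suffix that is a licit onset).
So the parse is srud.vus.devk.skuv.
Syllable 4 is /skuv/: onset /sk/, nucleus /u/, coda /v/.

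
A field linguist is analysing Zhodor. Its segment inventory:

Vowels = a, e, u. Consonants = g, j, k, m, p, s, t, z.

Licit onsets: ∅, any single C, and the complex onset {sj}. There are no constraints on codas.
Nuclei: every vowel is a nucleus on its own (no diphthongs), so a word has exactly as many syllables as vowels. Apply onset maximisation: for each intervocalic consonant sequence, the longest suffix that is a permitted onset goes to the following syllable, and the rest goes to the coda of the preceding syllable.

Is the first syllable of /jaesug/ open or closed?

Vowels present: a, e, u; each is a nucleus, giving 3 syllables.
σ1/σ2 boundary: no consonants, so the boundary falls immediately after /a/.
σ2/σ3 boundary: just /s/ — single C goes to the following onset.
Putting it together: ja.e.sug.
Syllable 1 is /ja/; it ends in its nucleus with no coda, so it is open.

open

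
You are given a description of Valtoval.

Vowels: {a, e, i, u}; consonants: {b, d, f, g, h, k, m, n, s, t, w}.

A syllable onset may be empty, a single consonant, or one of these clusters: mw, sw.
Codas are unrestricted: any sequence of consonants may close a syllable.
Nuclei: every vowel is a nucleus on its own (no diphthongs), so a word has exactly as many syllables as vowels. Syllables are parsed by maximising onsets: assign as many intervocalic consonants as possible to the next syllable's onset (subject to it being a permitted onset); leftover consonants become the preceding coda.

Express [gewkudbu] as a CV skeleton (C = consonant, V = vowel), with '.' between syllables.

CVC.CVC.CV

The vowels are e, u, u — 3 nuclei, so 3 syllables.
/e…u/ gap (V1→V2): cluster /wk/ — the longest permitted-onset suffix is /k/; onset = /k/, preceding coda = /w/.
/u…u/ gap (V2→V3): /db/ splits as /d/ + /b/ (/b/ is the longest suffix that is a licit onset).
Syllabification: gew.kud.bu.
Mapping each syllable to C/V: /gew/ → CVC, /kud/ → CVC, /bu/ → CV.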